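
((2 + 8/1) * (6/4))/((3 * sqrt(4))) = 2.50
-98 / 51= -1.92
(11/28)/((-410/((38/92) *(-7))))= 209/75440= 0.00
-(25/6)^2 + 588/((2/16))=168719/36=4686.64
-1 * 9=-9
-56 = -56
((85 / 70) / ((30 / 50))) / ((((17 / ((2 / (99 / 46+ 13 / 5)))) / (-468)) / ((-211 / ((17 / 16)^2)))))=9690470400 / 2211139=4382.57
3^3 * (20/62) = 270/31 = 8.71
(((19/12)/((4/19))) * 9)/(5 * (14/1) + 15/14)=7581/7960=0.95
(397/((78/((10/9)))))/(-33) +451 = 5221948/11583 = 450.83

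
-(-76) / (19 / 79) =316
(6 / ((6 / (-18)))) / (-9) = 2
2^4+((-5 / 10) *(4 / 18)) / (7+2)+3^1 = 1538 / 81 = 18.99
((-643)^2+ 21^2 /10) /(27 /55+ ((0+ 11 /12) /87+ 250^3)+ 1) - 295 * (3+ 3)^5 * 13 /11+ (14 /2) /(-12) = -321060007400851090297 /118428761380116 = -2710996.92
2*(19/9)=38/9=4.22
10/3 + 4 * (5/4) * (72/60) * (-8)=-44.67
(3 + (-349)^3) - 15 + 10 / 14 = -297559922 / 7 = -42508560.29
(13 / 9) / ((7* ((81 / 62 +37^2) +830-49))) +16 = 134448854 / 8403003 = 16.00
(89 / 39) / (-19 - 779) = -89 / 31122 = -0.00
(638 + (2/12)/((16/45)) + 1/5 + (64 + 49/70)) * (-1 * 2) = -112539/80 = -1406.74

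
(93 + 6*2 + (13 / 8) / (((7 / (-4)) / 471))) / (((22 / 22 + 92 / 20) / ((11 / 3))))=-85305 / 392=-217.61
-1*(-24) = 24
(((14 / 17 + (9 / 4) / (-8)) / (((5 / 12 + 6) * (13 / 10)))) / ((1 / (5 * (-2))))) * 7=-22125 / 4862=-4.55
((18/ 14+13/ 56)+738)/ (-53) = -41413/ 2968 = -13.95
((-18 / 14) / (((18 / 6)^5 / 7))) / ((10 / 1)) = -1 / 270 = -0.00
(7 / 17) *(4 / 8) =7 / 34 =0.21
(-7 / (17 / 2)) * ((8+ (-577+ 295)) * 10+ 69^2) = -28294 / 17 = -1664.35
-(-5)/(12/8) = 10/3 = 3.33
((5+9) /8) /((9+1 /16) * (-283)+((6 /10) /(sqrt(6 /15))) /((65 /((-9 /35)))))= -0.00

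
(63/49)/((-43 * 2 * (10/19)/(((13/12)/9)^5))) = -7054567/9828172247040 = -0.00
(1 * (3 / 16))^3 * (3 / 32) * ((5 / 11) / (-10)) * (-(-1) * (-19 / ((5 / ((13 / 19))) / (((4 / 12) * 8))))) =0.00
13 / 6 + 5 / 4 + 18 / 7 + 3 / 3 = 587 / 84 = 6.99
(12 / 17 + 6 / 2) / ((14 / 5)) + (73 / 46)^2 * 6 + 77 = 840253 / 8993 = 93.43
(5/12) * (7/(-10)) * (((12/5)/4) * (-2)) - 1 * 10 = -193/20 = -9.65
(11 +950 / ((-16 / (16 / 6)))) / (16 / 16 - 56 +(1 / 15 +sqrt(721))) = 33150*sqrt(721) / 516751 +17680 / 5017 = 5.25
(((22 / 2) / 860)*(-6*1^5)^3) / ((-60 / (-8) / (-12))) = 4752 / 1075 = 4.42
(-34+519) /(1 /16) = 7760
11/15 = 0.73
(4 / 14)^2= 4 / 49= 0.08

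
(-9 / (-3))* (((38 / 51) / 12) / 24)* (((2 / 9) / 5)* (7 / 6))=133 / 330480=0.00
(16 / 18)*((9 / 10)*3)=12 / 5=2.40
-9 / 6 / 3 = -1 / 2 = -0.50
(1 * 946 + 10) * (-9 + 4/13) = -108028/13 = -8309.85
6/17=0.35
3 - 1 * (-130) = 133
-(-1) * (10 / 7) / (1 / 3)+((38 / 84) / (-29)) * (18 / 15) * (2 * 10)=794 / 203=3.91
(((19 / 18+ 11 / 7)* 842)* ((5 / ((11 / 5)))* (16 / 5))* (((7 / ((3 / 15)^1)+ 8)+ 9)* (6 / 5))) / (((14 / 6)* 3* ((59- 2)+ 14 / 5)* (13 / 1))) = 89184640 / 483483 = 184.46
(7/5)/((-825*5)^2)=7/85078125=0.00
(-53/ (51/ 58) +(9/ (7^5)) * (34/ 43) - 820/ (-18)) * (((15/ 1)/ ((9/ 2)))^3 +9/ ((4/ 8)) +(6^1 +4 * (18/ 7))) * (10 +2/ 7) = -175506993938560/ 16254268191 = -10797.59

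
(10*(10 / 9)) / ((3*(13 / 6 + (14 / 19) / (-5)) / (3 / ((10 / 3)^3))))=0.15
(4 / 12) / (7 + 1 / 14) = 14 / 297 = 0.05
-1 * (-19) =19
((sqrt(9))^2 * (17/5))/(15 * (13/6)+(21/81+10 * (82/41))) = 8262/14245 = 0.58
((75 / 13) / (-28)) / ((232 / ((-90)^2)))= -151875 / 21112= -7.19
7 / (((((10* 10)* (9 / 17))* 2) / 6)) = 119 / 300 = 0.40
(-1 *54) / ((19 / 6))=-17.05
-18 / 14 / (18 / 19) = -19 / 14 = -1.36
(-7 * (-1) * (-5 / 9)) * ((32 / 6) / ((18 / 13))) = -3640 / 243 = -14.98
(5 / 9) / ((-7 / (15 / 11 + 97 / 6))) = -1.39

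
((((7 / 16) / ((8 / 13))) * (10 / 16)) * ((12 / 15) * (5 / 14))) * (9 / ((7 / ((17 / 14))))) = 9945 / 50176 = 0.20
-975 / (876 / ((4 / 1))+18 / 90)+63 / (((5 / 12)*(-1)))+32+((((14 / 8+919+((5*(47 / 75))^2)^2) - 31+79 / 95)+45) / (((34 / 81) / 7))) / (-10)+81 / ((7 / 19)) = -1624.75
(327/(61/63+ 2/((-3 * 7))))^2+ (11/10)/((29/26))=12307721344/87725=140298.90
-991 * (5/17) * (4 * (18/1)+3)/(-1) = 371625/17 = 21860.29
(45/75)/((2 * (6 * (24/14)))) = 7/240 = 0.03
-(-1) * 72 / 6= 12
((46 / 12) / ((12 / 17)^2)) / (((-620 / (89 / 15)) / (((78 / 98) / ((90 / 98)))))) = -7690579 / 120528000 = -0.06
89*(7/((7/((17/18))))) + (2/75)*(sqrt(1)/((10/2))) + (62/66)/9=6249271/74250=84.17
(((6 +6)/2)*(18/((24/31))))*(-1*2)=-279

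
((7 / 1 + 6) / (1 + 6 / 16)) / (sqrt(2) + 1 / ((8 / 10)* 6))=-12480 / 12397 + 59904* sqrt(2) / 12397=5.83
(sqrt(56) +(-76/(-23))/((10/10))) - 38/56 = 1691/644 +2 * sqrt(14) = 10.11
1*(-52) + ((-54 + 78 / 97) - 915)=-98959 / 97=-1020.20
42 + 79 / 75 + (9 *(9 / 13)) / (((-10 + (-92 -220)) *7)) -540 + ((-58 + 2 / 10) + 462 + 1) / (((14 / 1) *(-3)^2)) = -3255160661 / 6592950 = -493.73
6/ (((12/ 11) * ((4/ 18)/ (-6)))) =-297/ 2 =-148.50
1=1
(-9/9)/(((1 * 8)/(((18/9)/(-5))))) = 1/20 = 0.05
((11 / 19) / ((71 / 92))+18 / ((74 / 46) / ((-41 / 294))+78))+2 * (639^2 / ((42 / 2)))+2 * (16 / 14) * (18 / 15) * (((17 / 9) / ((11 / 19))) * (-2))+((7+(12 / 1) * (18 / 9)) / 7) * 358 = 219486845656249 / 5425286790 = 40456.27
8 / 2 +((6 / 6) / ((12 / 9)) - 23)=-73 / 4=-18.25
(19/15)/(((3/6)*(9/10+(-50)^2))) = 76/75027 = 0.00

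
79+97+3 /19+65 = 241.16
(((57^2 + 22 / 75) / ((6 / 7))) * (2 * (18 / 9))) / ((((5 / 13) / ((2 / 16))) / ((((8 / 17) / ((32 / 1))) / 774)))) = 22176427 / 236844000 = 0.09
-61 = -61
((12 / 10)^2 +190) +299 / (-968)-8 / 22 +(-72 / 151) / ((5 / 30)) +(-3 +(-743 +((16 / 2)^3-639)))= -2503468477 / 3654200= -685.09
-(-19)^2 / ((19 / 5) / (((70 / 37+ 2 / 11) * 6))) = -1182.01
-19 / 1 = -19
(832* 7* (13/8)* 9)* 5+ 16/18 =3832928/9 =425880.89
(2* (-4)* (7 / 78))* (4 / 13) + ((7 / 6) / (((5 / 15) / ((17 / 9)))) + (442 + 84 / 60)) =6841309 / 15210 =449.79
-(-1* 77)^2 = -5929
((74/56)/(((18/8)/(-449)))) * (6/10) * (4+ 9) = -215969/105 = -2056.85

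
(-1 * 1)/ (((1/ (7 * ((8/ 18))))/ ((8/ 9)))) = -224/ 81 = -2.77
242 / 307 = 0.79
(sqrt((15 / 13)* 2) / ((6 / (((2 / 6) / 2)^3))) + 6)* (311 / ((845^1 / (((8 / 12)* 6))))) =311* sqrt(390) / 3559140 + 7464 / 845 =8.83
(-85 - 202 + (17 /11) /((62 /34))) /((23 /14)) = -1366092 /7843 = -174.18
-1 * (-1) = 1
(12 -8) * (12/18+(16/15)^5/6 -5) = -37390348/2278125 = -16.41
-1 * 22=-22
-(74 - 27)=-47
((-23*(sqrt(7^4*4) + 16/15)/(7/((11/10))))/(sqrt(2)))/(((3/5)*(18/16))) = -751916*sqrt(2)/2835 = -375.09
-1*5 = -5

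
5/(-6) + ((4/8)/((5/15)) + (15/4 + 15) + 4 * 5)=473/12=39.42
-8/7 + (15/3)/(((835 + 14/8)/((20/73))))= -1951848/1710317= -1.14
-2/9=-0.22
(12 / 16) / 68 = 3 / 272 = 0.01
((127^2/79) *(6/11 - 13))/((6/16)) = -17677384/2607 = -6780.74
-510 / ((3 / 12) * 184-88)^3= 85 / 12348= 0.01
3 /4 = 0.75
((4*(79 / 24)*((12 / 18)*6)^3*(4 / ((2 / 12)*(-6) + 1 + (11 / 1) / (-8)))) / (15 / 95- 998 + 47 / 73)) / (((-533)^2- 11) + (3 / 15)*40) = 28050688 / 3241617421383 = 0.00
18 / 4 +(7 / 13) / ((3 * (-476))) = 11933 / 2652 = 4.50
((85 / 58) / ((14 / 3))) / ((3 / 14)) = 1.47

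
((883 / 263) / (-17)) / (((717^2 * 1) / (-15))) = 0.00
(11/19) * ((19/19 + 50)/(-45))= -187/285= -0.66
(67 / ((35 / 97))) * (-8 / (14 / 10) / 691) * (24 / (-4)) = 311952 / 33859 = 9.21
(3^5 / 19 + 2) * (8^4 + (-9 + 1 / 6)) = 6890963 / 114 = 60447.04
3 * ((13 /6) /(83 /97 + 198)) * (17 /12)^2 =364429 /5555232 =0.07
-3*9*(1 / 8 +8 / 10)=-999 / 40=-24.98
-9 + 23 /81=-706 /81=-8.72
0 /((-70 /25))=0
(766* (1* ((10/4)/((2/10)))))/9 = 9575/9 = 1063.89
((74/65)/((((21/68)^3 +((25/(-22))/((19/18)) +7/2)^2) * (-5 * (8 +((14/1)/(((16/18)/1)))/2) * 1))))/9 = -8130944881664/30115338015587175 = -0.00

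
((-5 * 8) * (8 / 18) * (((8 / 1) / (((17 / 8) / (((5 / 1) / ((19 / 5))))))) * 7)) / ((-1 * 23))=26.80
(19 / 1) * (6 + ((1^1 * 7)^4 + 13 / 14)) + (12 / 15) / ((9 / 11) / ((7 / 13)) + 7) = 262609229 / 5740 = 45750.74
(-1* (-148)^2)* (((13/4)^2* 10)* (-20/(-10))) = -4627220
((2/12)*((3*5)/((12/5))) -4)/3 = -71/72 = -0.99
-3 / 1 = -3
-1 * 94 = -94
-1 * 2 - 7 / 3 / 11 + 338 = 335.79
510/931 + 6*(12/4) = 17268/931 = 18.55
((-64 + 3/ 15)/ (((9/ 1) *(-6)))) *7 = 2233/ 270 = 8.27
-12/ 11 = -1.09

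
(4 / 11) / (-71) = -4 / 781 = -0.01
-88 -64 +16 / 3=-440 / 3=-146.67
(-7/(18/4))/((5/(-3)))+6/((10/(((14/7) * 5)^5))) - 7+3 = 899954/15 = 59996.93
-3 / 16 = -0.19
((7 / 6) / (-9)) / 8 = -7 / 432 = -0.02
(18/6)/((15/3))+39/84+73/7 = 1609/140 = 11.49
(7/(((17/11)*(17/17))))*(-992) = -76384/17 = -4493.18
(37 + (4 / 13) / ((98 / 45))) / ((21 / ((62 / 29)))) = 1466858 / 387933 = 3.78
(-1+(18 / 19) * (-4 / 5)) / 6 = -167 / 570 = -0.29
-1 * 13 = -13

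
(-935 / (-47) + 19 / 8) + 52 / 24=27563 / 1128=24.44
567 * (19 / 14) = 1539 / 2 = 769.50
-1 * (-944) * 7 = 6608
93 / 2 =46.50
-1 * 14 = -14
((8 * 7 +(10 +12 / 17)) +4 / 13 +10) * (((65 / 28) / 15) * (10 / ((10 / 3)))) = 4255 / 119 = 35.76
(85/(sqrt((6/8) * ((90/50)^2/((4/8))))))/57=425 * sqrt(6)/1539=0.68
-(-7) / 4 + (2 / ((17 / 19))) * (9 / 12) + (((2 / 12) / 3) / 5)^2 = 235921 / 68850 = 3.43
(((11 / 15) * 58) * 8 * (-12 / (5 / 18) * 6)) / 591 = -734976 / 4925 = -149.23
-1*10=-10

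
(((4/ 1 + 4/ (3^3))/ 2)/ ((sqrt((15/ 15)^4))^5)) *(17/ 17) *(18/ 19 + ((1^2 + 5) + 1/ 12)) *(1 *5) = 112210/ 1539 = 72.91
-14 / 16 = -0.88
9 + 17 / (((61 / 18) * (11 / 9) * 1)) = 8793 / 671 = 13.10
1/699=0.00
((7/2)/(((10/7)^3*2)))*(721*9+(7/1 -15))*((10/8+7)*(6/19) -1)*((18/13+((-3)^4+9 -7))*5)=2634836.73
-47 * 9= -423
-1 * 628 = -628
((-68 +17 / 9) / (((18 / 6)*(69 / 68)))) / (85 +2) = -40460 / 162081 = -0.25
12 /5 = 2.40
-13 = -13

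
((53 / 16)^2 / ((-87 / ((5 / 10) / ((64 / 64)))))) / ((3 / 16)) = -2809 / 8352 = -0.34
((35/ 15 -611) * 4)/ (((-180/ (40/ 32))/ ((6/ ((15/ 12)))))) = 3652/ 45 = 81.16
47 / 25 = 1.88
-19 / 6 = -3.17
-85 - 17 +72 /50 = -2514 /25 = -100.56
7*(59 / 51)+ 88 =4901 / 51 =96.10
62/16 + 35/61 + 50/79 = 195909/38552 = 5.08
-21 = -21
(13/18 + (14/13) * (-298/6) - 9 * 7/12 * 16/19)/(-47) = 254249/208962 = 1.22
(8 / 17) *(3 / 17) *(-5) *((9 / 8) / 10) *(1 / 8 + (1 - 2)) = 189 / 4624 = 0.04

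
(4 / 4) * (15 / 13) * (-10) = -150 / 13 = -11.54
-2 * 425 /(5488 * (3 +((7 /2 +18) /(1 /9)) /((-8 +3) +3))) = 17 /10290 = 0.00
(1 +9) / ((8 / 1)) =5 / 4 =1.25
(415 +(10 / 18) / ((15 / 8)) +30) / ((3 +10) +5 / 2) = 24046 / 837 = 28.73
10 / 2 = 5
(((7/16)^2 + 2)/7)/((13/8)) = 561/2912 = 0.19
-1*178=-178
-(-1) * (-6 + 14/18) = -5.22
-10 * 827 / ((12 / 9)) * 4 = -24810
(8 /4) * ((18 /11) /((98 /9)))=162 /539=0.30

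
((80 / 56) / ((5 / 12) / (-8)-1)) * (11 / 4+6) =-1200 / 101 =-11.88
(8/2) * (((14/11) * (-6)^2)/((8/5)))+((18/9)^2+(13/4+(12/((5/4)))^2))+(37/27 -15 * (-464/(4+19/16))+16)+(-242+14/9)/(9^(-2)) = -44132654309/2465100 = -17902.99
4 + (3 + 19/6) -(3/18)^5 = 79055/7776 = 10.17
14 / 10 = 7 / 5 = 1.40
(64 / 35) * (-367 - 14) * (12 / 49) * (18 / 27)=-195072 / 1715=-113.74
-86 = -86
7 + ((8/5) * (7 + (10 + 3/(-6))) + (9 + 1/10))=85/2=42.50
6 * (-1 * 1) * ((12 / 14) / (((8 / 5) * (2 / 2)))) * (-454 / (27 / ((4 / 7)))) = 4540 / 147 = 30.88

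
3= 3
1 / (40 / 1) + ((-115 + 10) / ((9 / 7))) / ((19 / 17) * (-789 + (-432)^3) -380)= 4595660329 / 183819749160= 0.03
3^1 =3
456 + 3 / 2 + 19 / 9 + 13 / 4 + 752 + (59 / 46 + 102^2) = 9621479 / 828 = 11620.14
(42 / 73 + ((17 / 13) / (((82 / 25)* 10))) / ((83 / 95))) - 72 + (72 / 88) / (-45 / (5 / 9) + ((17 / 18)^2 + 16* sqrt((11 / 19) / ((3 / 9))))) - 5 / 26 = -121170871734497232763 / 1692748922361704636 - 15116544* sqrt(627) / 131040153497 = -71.59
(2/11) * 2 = 4/11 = 0.36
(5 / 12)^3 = 125 / 1728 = 0.07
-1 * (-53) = 53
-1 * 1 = -1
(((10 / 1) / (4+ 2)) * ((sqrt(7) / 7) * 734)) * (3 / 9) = 154.13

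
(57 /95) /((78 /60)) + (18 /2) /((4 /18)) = 1065 /26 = 40.96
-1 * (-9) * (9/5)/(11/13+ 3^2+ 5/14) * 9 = 44226/3095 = 14.29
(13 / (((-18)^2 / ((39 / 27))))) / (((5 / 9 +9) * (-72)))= -169 / 2006208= -0.00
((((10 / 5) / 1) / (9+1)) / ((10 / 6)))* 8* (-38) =-912 / 25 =-36.48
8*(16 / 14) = 64 / 7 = 9.14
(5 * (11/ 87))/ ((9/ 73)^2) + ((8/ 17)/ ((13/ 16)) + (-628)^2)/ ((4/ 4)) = 394426.17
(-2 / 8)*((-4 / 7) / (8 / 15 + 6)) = 15 / 686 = 0.02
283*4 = 1132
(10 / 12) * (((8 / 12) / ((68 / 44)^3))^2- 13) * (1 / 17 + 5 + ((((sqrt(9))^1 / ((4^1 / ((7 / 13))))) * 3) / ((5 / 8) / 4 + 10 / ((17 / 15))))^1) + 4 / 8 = -15654497360389423 / 281432420231742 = -55.62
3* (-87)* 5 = -1305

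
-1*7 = -7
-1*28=-28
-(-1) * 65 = 65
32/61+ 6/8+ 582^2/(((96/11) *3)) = 6314061/488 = 12938.65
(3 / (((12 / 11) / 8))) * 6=132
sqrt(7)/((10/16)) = 8 * sqrt(7)/5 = 4.23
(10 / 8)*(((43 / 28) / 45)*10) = 215 / 504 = 0.43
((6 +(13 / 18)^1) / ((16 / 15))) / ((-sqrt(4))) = -605 / 192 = -3.15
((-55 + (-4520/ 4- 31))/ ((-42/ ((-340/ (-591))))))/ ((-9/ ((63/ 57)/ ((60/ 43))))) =-23392/ 15957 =-1.47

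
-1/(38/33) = -33/38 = -0.87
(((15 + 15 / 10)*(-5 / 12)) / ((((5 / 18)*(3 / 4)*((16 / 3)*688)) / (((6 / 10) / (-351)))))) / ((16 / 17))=187 / 11448320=0.00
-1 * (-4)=4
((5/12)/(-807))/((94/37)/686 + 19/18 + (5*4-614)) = 63455/72872205986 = 0.00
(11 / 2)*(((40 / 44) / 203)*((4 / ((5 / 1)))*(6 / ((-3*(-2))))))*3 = 12 / 203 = 0.06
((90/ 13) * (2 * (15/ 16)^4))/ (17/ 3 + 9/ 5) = 34171875/ 23855104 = 1.43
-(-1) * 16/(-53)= -16/53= -0.30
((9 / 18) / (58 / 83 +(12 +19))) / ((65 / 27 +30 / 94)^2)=44553321 / 20998186400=0.00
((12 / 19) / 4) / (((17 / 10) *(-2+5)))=10 / 323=0.03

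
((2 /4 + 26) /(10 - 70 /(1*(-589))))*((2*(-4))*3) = -93651 /1490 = -62.85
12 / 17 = 0.71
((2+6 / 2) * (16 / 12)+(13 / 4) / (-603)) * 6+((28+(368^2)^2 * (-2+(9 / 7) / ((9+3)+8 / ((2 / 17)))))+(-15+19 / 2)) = -255965484825436 / 7035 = -36384574957.42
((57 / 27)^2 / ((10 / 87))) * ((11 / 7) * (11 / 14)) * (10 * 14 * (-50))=-63337450 / 189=-335118.78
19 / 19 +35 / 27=62 / 27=2.30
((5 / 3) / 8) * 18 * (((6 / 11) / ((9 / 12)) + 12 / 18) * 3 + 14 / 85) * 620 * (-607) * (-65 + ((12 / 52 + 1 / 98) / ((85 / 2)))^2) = 43717487732937348864 / 109644870335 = 398718951.46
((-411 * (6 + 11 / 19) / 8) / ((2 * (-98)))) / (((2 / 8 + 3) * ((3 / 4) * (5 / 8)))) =13700 / 12103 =1.13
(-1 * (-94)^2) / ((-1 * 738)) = 4418 / 369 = 11.97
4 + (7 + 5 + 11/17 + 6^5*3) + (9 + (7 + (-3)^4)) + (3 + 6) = 398661/17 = 23450.65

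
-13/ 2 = -6.50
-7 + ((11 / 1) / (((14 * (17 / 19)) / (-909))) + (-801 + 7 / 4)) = -1604.49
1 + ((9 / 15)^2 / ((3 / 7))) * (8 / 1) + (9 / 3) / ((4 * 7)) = 5479 / 700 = 7.83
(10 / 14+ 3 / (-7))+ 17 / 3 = 125 / 21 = 5.95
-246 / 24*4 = -41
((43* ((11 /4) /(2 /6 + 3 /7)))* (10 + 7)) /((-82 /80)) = -844305 /328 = -2574.10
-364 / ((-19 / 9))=3276 / 19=172.42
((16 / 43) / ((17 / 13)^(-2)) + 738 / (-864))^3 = -438889365699875 / 42441350289002496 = -0.01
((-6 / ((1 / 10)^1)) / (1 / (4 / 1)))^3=-13824000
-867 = -867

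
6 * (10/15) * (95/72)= 95/18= 5.28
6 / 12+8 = 17 / 2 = 8.50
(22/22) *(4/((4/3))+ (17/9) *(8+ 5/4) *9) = 641/4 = 160.25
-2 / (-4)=1 / 2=0.50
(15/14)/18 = 0.06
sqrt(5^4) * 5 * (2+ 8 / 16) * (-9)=-5625 / 2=-2812.50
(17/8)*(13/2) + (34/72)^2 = 9095/648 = 14.04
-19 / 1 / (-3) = 19 / 3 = 6.33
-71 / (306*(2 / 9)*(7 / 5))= -355 / 476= -0.75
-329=-329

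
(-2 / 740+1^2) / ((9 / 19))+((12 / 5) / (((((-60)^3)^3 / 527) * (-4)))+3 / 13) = 18873844992000253487 / 8078952960000000000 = 2.34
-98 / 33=-2.97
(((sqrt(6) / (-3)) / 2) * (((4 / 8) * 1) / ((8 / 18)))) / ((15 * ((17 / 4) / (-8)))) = 0.06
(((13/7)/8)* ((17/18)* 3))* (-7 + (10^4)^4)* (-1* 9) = -6629999999999995359/112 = -59196428571428529.99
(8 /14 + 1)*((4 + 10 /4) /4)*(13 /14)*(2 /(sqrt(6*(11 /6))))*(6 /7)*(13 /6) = 2197*sqrt(11) /2744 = 2.66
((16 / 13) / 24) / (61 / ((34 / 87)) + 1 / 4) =136 / 414609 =0.00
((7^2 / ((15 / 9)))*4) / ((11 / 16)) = 9408 / 55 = 171.05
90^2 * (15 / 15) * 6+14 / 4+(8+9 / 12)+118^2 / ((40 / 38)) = 1236801 / 20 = 61840.05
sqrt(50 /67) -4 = -4 + 5 * sqrt(134) /67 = -3.14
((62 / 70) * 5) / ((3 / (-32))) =-992 / 21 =-47.24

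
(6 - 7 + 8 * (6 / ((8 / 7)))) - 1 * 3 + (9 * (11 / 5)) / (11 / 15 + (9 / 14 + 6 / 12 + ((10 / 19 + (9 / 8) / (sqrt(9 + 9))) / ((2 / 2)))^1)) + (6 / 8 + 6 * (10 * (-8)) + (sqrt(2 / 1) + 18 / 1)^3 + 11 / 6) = 2827290823498 * sqrt(2) / 2904704447 + 192021634691177 / 34856453364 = 6885.45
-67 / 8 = -8.38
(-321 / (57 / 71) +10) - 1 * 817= -22930 / 19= -1206.84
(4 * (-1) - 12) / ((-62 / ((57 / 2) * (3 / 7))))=684 / 217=3.15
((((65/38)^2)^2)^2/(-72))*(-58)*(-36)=-9240699573828125/4347792138496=-2125.38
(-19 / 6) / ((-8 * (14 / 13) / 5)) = 1235 / 672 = 1.84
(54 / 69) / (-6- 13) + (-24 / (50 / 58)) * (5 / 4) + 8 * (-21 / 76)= -80958 / 2185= -37.05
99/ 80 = 1.24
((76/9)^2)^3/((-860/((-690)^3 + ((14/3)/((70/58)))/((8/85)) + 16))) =9495547475492839168/68555889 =138508122555.20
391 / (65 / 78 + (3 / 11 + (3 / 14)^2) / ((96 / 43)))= 80927616 / 202021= 400.59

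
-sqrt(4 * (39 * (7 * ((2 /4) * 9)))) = -3 * sqrt(546) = -70.10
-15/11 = -1.36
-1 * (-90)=90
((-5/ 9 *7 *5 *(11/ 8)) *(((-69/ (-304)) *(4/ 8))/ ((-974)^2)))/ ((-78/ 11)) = 487025/ 1079760254976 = 0.00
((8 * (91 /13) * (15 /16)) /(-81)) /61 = -35 /3294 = -0.01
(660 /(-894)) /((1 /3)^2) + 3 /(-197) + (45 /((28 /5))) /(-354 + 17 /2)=-1897648923 /283960922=-6.68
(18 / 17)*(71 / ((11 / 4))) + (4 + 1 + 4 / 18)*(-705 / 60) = -229051 / 6732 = -34.02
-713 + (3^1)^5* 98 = 23101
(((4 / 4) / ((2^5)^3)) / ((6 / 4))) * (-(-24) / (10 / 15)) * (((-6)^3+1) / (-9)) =215 / 12288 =0.02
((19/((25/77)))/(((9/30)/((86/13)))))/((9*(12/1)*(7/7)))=11.95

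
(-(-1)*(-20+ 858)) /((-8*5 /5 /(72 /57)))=-2514 /19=-132.32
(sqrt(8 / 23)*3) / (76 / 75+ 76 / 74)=8325*sqrt(46) / 65113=0.87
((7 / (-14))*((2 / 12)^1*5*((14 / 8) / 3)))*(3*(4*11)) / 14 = -55 / 24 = -2.29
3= 3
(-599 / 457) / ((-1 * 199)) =599 / 90943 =0.01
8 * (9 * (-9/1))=-648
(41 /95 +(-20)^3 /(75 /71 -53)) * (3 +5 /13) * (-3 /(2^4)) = -223208733 /2277340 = -98.01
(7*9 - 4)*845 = 49855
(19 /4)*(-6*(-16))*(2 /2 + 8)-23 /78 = 320089 /78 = 4103.71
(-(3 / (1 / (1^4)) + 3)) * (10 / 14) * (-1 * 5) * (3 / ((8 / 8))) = 450 / 7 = 64.29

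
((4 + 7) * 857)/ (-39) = -9427/ 39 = -241.72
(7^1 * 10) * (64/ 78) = 57.44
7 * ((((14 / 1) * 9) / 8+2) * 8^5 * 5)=20357120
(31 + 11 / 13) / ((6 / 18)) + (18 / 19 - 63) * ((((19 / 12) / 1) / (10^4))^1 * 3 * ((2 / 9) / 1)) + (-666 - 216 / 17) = -2577628951 / 4420000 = -583.17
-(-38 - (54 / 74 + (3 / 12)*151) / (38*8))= 1715391 / 44992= 38.13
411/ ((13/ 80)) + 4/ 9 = 295972/ 117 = 2529.68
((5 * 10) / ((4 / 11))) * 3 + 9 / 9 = 827 / 2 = 413.50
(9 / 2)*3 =27 / 2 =13.50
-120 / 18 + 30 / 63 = -130 / 21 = -6.19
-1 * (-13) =13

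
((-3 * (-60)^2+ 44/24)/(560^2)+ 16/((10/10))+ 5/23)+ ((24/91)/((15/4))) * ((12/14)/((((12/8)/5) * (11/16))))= 101958364979/6188582400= 16.48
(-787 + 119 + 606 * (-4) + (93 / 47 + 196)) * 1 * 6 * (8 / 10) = -3264456 / 235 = -13891.30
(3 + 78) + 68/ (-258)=10415/ 129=80.74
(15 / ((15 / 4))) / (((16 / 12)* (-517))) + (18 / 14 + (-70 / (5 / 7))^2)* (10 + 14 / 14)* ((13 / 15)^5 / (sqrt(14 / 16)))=-3 / 517 + 549221803702* sqrt(14) / 37209375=55228.01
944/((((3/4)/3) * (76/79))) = 74576/19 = 3925.05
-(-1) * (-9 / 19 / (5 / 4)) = -36 / 95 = -0.38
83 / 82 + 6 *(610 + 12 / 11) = 3667.56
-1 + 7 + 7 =13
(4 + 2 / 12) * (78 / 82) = 3.96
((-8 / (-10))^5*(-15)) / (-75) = 0.07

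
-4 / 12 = -1 / 3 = -0.33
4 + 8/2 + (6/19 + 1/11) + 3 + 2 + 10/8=12253/836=14.66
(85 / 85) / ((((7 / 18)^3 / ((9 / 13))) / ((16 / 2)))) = 419904 / 4459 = 94.17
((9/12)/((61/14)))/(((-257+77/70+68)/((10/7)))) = -150/114619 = -0.00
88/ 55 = 1.60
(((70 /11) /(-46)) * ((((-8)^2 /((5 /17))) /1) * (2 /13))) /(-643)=15232 /2114827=0.01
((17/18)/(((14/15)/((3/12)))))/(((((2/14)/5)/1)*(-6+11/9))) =-1275/688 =-1.85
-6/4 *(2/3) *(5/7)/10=-1/14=-0.07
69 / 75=23 / 25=0.92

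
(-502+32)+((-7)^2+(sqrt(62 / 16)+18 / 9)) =-419+sqrt(62) / 4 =-417.03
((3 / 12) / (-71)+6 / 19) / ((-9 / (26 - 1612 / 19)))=941915 / 461358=2.04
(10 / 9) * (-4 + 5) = 10 / 9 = 1.11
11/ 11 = 1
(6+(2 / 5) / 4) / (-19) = -61 / 190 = -0.32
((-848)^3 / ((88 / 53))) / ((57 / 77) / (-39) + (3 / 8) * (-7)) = 2941066326016 / 21173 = 138906452.84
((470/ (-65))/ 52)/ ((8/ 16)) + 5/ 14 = 187/ 2366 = 0.08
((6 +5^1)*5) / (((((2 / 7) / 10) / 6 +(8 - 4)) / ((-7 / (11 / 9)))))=-66150 / 841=-78.66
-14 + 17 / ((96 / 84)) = 7 / 8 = 0.88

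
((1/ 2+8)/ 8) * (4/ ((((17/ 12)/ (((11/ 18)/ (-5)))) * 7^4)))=-11/ 72030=-0.00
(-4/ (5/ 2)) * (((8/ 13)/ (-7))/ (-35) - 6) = 152816/ 15925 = 9.60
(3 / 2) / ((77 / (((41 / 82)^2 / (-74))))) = -3 / 45584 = -0.00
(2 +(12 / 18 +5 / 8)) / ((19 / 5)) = 395 / 456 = 0.87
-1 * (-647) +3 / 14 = 9061 / 14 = 647.21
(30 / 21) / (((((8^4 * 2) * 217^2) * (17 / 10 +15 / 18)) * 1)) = 75 / 51305160704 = 0.00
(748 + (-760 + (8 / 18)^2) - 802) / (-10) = 32959 / 405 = 81.38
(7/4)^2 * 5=245/16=15.31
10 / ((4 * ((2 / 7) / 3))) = 105 / 4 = 26.25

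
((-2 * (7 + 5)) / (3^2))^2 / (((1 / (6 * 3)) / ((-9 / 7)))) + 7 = -1103 / 7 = -157.57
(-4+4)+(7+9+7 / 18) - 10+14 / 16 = 523 / 72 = 7.26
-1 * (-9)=9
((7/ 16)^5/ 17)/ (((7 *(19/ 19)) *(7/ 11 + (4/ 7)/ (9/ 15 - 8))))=6840449/ 28396486656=0.00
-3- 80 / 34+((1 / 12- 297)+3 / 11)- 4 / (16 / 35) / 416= -302.02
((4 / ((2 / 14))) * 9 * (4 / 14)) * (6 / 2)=216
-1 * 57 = -57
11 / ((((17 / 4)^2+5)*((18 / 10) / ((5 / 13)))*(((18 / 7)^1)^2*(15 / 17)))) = 183260 / 10491039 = 0.02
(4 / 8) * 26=13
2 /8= 1 /4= 0.25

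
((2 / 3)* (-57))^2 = 1444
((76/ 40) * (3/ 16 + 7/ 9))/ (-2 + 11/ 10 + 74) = 2641/ 105264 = 0.03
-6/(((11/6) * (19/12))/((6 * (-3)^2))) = -23328/209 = -111.62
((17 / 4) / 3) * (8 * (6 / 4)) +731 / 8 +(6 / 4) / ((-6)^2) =1301 / 12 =108.42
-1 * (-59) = 59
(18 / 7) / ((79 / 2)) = 36 / 553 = 0.07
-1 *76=-76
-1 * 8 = -8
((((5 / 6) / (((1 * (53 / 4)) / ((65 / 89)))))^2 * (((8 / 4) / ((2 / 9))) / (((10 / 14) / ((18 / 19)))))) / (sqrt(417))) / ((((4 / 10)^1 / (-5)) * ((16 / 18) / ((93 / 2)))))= -9282853125 * sqrt(417) / 235049940196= -0.81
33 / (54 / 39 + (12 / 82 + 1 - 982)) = -5863 / 174019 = -0.03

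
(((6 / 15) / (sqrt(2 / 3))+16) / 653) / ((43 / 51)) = 51 * sqrt(6) / 140395+816 / 28079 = 0.03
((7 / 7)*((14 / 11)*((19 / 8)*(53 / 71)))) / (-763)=-0.00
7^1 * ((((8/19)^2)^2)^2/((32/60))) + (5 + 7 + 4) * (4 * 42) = 2688.01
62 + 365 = 427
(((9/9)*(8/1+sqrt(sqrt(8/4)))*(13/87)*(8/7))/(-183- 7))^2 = 2704*(2^(1/4)+8)^2/3347201025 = 0.00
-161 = -161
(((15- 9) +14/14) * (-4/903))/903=-4/116487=-0.00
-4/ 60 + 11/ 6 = 53/ 30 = 1.77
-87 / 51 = -29 / 17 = -1.71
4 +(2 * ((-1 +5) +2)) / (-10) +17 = 99 / 5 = 19.80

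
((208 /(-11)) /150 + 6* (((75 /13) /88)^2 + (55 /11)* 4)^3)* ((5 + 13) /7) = 12112358845356181923756699 /98069554875503411200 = 123507.84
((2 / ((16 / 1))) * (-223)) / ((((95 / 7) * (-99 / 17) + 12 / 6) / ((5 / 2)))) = 132685 / 146672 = 0.90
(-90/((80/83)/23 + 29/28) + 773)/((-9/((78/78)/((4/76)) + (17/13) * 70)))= -19023433747/2246439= -8468.26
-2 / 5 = -0.40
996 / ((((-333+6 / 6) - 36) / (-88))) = 5478 / 23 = 238.17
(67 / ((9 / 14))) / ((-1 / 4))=-3752 / 9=-416.89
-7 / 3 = -2.33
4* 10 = 40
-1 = -1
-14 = -14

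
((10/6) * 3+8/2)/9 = 1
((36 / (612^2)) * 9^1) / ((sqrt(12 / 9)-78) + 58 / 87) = -87 / 7775834-3 * sqrt(3) / 31103336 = -0.00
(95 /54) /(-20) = -0.09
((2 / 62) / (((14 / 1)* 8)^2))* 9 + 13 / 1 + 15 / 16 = 5419801 / 388864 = 13.94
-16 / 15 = -1.07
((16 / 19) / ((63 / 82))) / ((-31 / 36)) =-5248 / 4123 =-1.27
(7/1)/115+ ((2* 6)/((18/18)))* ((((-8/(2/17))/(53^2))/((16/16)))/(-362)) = 3605923/58469335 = 0.06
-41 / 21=-1.95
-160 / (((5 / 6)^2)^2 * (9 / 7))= -32256 / 125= -258.05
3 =3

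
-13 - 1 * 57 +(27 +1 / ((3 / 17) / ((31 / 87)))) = -10696 / 261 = -40.98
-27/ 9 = -3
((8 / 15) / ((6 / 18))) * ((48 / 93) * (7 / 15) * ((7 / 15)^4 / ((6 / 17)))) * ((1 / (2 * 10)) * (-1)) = -4571504 / 1765546875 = -0.00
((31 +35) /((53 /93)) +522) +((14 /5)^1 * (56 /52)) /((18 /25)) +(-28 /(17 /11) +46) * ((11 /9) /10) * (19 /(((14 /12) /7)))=543157652 /527085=1030.49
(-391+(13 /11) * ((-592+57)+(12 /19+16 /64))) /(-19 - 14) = 854585 /27588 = 30.98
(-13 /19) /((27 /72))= -104 /57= -1.82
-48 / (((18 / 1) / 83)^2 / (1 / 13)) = -27556 / 351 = -78.51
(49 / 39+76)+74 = 5899 / 39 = 151.26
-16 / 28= -4 / 7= -0.57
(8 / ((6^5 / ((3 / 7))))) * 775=775 / 2268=0.34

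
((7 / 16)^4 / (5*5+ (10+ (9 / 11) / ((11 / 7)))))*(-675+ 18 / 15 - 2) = -140238637 / 201195520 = -0.70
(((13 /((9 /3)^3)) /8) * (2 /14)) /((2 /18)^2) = 39 /56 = 0.70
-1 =-1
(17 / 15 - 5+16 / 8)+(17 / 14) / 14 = -5233 / 2940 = -1.78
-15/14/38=-15/532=-0.03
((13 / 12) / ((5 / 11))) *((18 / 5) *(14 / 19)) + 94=47653 / 475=100.32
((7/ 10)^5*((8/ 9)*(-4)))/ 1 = -16807/ 28125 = -0.60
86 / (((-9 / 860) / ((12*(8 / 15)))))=-52593.78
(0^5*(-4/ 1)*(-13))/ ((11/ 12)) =0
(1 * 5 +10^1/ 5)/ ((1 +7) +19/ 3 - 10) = 21/ 13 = 1.62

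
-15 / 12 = -1.25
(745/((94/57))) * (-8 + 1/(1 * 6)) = -14155/4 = -3538.75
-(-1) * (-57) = -57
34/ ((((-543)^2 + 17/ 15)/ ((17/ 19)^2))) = 73695/ 798306736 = 0.00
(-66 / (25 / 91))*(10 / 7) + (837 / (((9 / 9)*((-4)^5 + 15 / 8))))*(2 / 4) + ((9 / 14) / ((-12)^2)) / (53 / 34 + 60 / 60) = -136887616123 / 398383440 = -343.61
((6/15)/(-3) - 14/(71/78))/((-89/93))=512182/31595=16.21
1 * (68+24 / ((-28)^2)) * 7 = 6667 / 14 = 476.21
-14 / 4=-7 / 2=-3.50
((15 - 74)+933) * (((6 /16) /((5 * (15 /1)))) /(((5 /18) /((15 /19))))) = 12.42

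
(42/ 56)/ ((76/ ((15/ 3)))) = 15/ 304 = 0.05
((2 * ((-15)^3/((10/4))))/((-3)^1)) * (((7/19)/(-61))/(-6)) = 1050/1159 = 0.91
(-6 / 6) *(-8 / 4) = 2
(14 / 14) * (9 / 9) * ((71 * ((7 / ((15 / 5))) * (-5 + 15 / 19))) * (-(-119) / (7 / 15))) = -3379600 / 19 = -177873.68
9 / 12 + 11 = 47 / 4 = 11.75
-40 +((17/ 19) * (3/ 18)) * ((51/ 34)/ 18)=-39.99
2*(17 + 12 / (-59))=1982 / 59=33.59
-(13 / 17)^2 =-0.58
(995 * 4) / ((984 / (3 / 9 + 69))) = 103480 / 369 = 280.43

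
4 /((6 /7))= 14 /3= 4.67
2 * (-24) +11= -37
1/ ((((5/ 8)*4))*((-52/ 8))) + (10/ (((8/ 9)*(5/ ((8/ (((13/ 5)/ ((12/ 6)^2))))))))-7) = 1341/ 65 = 20.63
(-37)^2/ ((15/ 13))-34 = 17287/ 15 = 1152.47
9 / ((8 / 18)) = 81 / 4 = 20.25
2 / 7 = 0.29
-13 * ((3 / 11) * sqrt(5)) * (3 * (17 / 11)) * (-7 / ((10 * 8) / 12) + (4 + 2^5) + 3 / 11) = -15412761 * sqrt(5) / 26620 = -1294.66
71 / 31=2.29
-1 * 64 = -64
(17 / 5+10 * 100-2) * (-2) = -10014 / 5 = -2002.80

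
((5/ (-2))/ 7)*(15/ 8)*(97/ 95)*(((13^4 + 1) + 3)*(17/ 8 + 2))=-1371548475/ 17024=-80565.58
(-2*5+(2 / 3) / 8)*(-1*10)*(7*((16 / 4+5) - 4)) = 20825 / 6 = 3470.83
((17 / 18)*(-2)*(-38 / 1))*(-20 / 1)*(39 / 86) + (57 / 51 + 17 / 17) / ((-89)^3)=-1006456047184 / 1545997017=-651.01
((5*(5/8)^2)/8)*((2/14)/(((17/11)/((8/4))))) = 1375/30464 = 0.05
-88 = -88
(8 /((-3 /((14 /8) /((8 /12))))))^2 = 49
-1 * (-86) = 86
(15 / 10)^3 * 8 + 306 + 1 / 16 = 5329 / 16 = 333.06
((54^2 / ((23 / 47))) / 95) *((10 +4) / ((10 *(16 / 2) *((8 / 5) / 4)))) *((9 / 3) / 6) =239841 / 17480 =13.72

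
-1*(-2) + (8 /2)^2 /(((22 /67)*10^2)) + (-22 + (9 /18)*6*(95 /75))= -4321 /275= -15.71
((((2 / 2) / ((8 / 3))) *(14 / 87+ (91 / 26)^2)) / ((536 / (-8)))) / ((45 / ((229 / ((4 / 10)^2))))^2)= -5662316975 / 80580096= -70.27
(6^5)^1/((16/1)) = 486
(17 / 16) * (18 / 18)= 17 / 16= 1.06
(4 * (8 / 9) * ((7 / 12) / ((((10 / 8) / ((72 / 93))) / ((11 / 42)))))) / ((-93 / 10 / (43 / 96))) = -0.02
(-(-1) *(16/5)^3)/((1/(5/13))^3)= 4096/2197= 1.86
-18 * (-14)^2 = -3528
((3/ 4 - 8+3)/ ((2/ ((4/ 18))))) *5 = -85/ 36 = -2.36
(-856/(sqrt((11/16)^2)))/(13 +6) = -13696/209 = -65.53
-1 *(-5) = 5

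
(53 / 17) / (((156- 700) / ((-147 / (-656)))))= -0.00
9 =9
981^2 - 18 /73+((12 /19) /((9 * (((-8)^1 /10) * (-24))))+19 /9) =962362.87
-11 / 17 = -0.65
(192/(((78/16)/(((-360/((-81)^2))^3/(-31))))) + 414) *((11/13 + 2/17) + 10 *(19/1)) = 2727919286261724814/34504831011807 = 79059.05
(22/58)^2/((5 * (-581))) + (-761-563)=-3234671141/2443105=-1324.00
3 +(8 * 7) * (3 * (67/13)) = 11295/13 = 868.85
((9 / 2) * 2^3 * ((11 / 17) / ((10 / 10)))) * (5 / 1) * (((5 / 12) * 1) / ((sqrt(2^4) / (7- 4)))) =2475 / 68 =36.40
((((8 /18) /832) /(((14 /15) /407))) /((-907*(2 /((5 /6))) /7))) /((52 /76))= -0.00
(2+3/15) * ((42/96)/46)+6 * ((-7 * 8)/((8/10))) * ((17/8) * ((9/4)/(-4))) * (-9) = -8313599/1840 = -4518.26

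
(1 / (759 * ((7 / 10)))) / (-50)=-1 / 26565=-0.00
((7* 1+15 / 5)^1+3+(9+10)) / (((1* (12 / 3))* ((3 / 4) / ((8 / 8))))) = 32 / 3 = 10.67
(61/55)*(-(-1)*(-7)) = -427/55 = -7.76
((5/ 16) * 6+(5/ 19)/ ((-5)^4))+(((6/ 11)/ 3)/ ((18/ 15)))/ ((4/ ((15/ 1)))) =2.44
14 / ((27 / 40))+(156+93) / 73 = 47603 / 1971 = 24.15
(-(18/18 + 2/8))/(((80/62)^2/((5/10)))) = -961/2560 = -0.38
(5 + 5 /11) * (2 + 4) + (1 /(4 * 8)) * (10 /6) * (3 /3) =34615 /1056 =32.78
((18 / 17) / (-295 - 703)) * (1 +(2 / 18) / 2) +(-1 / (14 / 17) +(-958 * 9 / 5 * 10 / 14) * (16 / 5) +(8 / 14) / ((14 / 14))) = -1170438016 / 296905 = -3942.13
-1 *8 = -8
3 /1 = 3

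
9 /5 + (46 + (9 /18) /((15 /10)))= 722 /15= 48.13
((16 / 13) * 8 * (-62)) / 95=-7936 / 1235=-6.43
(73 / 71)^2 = 5329 / 5041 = 1.06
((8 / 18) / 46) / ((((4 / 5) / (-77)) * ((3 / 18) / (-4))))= 1540 / 69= 22.32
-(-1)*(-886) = -886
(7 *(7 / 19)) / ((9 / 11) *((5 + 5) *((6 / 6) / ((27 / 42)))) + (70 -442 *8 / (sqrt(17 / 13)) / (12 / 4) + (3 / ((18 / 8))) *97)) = -132132 *sqrt(221) / 751823635 -808269 / 1503647270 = -0.00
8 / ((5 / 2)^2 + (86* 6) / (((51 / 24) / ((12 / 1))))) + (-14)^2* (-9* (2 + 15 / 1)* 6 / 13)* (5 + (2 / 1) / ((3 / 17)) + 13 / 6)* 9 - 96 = -5948980291868 / 2581397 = -2304558.46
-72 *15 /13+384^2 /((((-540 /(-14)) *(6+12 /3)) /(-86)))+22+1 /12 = -128459059 /3900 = -32938.22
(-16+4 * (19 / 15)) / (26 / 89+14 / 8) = -58384 / 10905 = -5.35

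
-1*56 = -56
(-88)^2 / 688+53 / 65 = 33739 / 2795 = 12.07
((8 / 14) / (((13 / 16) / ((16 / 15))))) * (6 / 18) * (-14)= -2048 / 585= -3.50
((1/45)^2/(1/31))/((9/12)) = 124/6075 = 0.02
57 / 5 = 11.40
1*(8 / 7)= 8 / 7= 1.14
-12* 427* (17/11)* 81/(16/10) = -8819685/22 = -400894.77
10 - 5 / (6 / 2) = 8.33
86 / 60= 43 / 30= 1.43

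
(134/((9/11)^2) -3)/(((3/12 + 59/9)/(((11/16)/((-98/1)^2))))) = 175681/84707280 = 0.00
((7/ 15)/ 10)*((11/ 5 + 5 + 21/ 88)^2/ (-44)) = -24995901/ 425920000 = -0.06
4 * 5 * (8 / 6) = 80 / 3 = 26.67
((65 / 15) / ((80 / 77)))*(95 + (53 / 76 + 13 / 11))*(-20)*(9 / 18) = -2456727 / 608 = -4040.67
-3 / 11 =-0.27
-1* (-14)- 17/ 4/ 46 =2559/ 184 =13.91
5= 5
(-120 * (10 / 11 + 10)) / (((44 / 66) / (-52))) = 1123200 / 11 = 102109.09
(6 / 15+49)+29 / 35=1758 / 35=50.23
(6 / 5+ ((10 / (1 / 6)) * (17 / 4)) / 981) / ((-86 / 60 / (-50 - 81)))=625394 / 4687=133.43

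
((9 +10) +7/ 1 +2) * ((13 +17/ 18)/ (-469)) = -502/ 603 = -0.83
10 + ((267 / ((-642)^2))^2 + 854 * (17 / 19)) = 277620303247651 / 358633788336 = 774.11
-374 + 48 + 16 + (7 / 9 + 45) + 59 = -1847 / 9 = -205.22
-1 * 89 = -89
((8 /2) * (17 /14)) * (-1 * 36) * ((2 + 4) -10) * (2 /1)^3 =39168 /7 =5595.43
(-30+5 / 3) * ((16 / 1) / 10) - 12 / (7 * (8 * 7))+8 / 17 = -224377 / 4998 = -44.89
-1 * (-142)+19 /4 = 146.75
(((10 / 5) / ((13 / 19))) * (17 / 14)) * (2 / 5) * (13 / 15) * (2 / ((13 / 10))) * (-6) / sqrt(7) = -5168 * sqrt(7) / 3185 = -4.29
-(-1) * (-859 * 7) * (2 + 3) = -30065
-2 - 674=-676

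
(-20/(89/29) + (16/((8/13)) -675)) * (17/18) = -330599/534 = -619.10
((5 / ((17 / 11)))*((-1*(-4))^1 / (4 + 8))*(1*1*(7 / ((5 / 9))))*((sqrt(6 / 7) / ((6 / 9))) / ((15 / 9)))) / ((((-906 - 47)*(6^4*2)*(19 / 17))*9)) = -11*sqrt(42) / 156444480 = -0.00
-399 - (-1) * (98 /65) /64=-829871 /2080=-398.98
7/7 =1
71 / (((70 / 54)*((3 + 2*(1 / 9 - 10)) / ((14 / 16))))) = -17253 / 6040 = -2.86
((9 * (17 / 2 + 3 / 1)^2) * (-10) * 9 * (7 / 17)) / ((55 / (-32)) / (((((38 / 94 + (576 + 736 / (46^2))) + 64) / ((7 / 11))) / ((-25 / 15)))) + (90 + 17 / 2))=-49861540506960 / 111348571031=-447.80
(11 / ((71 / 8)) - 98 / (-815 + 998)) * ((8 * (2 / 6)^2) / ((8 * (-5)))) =-9146 / 584685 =-0.02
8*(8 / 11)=64 / 11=5.82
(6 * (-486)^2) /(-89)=-1417176 /89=-15923.33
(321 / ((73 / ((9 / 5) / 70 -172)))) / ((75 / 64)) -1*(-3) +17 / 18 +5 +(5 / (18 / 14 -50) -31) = -1308442109417 / 1960323750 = -667.46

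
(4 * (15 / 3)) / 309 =20 / 309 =0.06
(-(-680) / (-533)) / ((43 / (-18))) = 12240 / 22919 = 0.53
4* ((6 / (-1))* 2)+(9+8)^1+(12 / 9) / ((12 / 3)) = -92 / 3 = -30.67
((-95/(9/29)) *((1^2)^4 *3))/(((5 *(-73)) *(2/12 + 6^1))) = 1102/2701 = 0.41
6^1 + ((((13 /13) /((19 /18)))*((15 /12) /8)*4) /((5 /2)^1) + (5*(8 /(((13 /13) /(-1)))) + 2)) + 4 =-1055 /38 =-27.76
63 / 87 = 21 / 29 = 0.72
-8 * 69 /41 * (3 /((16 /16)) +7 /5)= -12144 /205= -59.24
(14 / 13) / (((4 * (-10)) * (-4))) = 0.01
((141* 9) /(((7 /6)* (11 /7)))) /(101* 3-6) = 282 /121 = 2.33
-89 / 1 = -89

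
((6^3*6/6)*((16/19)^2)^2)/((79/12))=169869312/10295359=16.50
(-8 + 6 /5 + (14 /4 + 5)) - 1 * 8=-63 /10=-6.30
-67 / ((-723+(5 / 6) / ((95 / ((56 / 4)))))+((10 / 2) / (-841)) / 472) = 1515959688 / 16356010493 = 0.09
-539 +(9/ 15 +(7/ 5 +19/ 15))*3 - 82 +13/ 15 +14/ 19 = -34747/ 57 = -609.60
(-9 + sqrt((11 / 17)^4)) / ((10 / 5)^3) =-310 / 289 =-1.07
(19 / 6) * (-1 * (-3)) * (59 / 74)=1121 / 148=7.57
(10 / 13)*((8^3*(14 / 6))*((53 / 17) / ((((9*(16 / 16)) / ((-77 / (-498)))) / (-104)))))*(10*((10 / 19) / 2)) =-29252608000 / 2171529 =-13470.97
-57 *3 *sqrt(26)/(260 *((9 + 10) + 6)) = -0.13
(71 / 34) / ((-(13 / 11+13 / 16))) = -6248 / 5967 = -1.05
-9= -9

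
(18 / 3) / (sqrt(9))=2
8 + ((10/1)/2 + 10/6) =44/3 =14.67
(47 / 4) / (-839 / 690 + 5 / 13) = -210795 / 14914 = -14.13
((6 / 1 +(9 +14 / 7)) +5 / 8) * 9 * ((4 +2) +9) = 19035 / 8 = 2379.38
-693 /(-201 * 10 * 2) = 231 /1340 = 0.17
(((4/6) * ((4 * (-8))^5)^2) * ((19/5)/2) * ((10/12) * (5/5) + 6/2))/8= 683358693458648.18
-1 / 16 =-0.06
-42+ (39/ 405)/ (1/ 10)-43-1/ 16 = -36331/ 432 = -84.10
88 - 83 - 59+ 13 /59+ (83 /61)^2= -11400282 /219539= -51.93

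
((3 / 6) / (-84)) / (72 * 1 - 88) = 1 / 2688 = 0.00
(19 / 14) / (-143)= -19 / 2002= -0.01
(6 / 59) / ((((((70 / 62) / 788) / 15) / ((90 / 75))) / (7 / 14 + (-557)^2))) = 818507676888 / 2065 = 396371756.36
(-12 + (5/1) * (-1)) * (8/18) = -68/9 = -7.56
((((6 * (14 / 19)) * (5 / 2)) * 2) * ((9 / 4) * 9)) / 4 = 8505 / 76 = 111.91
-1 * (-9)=9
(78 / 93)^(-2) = 961 / 676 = 1.42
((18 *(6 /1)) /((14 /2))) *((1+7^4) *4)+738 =1042830 /7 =148975.71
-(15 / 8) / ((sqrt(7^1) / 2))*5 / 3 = -25*sqrt(7) / 28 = -2.36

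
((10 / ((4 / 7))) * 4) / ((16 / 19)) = 665 / 8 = 83.12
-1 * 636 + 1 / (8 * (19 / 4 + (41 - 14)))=-161543 / 254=-636.00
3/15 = 1/5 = 0.20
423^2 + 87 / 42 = 178931.07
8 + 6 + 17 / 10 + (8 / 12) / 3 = 1433 / 90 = 15.92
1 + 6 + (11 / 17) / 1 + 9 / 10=1453 / 170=8.55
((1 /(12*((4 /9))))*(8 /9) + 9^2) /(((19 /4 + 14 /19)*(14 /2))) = 18506 /8757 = 2.11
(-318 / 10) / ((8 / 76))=-3021 / 10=-302.10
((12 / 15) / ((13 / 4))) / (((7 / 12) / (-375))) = -14400 / 91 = -158.24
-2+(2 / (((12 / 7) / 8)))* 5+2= 140 / 3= 46.67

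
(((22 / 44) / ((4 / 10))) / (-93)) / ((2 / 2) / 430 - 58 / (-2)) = -1075 / 2319606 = -0.00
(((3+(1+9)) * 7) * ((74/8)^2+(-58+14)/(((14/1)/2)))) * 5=577135/16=36070.94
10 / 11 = 0.91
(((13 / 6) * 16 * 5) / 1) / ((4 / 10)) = 1300 / 3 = 433.33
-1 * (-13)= 13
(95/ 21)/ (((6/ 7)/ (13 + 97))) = 5225/ 9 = 580.56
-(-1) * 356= 356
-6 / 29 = -0.21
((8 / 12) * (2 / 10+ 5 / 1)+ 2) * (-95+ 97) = 10.93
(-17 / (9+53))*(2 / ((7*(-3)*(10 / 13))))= 221 / 6510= 0.03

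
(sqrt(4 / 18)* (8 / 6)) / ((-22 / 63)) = -14* sqrt(2) / 11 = -1.80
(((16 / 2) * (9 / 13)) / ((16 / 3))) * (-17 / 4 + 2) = -243 / 104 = -2.34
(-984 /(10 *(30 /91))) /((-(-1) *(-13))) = 574 /25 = 22.96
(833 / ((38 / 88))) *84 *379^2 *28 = 12382644800064 / 19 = 651718147371.79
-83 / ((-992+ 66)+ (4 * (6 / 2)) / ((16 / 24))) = 83 / 908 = 0.09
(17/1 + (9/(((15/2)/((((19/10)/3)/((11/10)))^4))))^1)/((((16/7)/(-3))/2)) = -237032159/5270760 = -44.97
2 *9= 18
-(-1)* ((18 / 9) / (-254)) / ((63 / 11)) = -11 / 8001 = -0.00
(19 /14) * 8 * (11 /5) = 836 /35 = 23.89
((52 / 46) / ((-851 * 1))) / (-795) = 26 / 15560535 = 0.00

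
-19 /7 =-2.71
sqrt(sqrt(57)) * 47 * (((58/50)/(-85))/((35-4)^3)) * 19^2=-492043 * 57^(1/4)/63305875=-0.02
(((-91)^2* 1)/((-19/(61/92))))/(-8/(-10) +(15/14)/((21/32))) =-123759545/1041808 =-118.79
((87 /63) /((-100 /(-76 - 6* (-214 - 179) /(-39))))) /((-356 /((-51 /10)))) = 437291 /16198000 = 0.03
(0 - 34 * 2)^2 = 4624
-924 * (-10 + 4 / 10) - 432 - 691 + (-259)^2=374142 / 5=74828.40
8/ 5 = 1.60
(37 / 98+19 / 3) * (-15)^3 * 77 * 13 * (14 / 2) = -317406375 / 2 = -158703187.50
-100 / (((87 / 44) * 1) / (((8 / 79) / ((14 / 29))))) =-17600 / 1659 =-10.61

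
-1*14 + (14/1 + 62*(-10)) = -620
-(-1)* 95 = 95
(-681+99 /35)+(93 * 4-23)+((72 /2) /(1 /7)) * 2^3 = 59039 /35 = 1686.83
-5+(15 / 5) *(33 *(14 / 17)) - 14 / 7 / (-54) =35144 / 459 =76.57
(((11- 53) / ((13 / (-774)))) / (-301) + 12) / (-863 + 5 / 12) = -576 / 134563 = -0.00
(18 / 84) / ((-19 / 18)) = -27 / 133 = -0.20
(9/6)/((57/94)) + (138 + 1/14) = 37385/266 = 140.55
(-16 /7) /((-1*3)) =16 /21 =0.76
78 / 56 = 39 / 28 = 1.39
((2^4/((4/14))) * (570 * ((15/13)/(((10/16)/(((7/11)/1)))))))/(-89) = -5362560/12727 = -421.35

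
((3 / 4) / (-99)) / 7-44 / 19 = -40675 / 17556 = -2.32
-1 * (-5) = 5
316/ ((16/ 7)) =553/ 4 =138.25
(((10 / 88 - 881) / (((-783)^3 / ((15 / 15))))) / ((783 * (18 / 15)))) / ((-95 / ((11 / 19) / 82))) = -38759 / 267041859962530608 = -0.00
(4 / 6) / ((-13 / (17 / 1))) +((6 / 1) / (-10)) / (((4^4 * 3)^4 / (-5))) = -0.87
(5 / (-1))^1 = -5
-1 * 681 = -681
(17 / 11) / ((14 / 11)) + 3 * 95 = 4007 / 14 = 286.21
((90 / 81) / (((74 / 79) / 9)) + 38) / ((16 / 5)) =9005 / 592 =15.21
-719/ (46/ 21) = -15099/ 46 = -328.24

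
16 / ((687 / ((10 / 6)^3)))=2000 / 18549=0.11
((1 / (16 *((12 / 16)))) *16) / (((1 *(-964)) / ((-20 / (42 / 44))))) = 440 / 15183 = 0.03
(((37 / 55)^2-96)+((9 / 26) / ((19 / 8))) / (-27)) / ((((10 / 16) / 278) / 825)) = -476345373904 / 13585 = -35064068.75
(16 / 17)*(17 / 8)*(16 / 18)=16 / 9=1.78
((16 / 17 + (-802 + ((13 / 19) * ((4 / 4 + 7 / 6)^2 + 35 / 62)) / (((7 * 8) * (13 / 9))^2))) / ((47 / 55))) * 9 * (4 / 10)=-129491994078513 / 38371738496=-3374.67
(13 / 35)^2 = 169 / 1225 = 0.14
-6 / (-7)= 6 / 7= 0.86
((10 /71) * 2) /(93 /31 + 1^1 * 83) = 10 /3053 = 0.00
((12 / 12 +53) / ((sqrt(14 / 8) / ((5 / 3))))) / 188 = 45 * sqrt(7) / 329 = 0.36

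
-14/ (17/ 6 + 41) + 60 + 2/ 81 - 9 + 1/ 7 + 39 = 13398247/ 149121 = 89.85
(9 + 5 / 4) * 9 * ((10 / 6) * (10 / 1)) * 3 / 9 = 1025 / 2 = 512.50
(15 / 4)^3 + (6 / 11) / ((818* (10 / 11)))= 6901971 / 130880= 52.74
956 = 956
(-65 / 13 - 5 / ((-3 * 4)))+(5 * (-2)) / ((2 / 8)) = -535 / 12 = -44.58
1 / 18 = 0.06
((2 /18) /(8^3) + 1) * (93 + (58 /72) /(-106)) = 1635545131 /17584128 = 93.01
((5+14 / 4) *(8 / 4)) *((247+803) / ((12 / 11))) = 32725 / 2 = 16362.50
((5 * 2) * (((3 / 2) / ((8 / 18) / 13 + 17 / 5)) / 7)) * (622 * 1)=5458050 / 14063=388.11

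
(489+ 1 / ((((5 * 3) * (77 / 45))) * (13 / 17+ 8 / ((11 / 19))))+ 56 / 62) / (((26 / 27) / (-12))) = -1739437344 / 284921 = -6104.98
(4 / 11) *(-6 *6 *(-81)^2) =-944784 / 11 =-85889.45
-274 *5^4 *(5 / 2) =-428125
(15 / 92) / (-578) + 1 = 53161 / 53176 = 1.00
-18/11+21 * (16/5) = 3606/55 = 65.56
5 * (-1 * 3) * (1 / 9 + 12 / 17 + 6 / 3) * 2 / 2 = -2155 / 51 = -42.25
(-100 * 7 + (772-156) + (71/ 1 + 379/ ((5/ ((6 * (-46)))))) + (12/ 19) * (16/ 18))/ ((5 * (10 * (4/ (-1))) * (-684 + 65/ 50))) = -5965973/ 38913900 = -0.15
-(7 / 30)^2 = -49 / 900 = -0.05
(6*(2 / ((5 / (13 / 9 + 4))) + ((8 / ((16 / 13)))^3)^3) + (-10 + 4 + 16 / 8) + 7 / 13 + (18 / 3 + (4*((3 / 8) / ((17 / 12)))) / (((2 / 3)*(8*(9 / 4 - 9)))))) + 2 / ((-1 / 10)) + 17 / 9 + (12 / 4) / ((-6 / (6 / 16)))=316385231861183 / 2545920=124271474.30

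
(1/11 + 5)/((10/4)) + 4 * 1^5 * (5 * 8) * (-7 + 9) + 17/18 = 319751/990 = 322.98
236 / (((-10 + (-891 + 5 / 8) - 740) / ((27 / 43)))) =-50976 / 564289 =-0.09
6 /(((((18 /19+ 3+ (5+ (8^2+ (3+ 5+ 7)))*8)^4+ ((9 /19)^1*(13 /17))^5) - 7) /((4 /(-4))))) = -21094238987058 /733946050910477186200339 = -0.00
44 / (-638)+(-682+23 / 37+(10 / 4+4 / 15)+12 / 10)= -21808103 / 32190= -677.48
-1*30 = -30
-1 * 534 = -534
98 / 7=14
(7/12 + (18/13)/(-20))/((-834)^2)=401/542533680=0.00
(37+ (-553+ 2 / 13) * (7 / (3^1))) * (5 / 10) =-24433 / 39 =-626.49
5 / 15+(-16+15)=-2 / 3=-0.67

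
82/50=41/25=1.64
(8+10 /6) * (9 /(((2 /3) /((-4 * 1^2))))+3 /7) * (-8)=29000 /7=4142.86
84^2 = 7056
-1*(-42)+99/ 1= 141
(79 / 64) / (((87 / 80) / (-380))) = -37525 / 87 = -431.32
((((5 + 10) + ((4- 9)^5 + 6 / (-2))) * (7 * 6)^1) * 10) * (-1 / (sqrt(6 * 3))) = 308171.28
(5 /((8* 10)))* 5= 5 /16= 0.31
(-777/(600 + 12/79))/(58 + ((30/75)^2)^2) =-12788125/573147864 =-0.02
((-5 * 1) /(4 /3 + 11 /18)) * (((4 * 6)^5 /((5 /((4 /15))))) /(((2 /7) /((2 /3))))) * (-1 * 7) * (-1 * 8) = -3567255552 /25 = -142690222.08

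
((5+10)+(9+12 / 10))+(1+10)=181 / 5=36.20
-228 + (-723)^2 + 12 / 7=3657519 / 7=522502.71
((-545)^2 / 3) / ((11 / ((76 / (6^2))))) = 5643475 / 297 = 19001.60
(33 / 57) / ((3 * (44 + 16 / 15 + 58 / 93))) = 1705 / 403674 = 0.00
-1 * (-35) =35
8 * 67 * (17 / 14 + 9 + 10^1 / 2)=57084 / 7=8154.86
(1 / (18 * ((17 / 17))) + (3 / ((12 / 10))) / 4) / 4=49 / 288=0.17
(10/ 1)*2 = 20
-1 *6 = -6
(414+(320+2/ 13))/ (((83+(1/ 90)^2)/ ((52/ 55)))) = 61845120/ 7395311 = 8.36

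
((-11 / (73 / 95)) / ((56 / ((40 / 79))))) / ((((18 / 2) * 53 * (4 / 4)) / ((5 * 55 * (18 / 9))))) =-0.15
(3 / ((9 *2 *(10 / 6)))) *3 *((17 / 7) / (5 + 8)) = 51 / 910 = 0.06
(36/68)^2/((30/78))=1053/1445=0.73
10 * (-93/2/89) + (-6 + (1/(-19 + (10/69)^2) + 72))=488328102/8041951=60.72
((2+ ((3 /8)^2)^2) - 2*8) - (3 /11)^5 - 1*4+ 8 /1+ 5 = -3286274677 /659664896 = -4.98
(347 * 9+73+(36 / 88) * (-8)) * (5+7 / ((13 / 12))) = 5232880 / 143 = 36593.57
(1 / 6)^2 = 1 / 36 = 0.03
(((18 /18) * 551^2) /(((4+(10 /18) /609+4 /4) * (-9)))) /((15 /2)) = -61631003 /68525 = -899.39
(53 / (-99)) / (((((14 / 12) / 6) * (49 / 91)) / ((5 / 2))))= -6890 / 539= -12.78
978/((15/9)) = 2934/5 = 586.80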